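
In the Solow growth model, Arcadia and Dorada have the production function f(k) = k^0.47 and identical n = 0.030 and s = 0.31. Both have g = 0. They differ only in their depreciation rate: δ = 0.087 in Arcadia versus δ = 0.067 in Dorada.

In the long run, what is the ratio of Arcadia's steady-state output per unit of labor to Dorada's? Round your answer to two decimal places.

ratio ≈ 0.85

Steady-state y* = [s/(n + δ)]^(α/(1−α)), so the ratio is [ (s_A/(n + δ)_A) / (s_D/(n + δ)_D) ]^0.8868.
s_A/(n + δ)_A = 0.31/0.117 = 2.6496; s_D/(n + δ)_D = 0.31/0.097 = 3.1959.
Ratio = (2.6496/3.1959)^0.8868 = 0.8291^0.8868 ≈ 0.8469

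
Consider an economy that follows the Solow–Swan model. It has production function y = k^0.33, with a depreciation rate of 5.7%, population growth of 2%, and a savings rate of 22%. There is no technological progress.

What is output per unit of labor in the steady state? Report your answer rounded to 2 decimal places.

y* = 1.68

In steady state, investment equals break-even investment: s·k^α = (n + δ)·k.
Rearranging, k^(1−α) = s / (n + δ).
k^0.67 = 0.22 / (0.020 + 0.057) = 0.22 / 0.077 = 2.8571
k* = 2.8571^(1/0.67) ≈ 4.7917
y* = (k*)^α = 4.7917^0.33 ≈ 1.6771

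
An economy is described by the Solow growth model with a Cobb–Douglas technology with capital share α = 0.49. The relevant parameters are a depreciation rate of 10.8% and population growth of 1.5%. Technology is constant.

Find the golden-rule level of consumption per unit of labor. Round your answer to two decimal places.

At the golden rule, f'(k) = n + δ, so α·k^(α−1) = n + δ and k_gold = (α/(n + δ))^(1/(1−α)).
k_gold = (0.49/0.123)^(1/0.51) = 3.9837^1.9608 ≈ 15.0329
c_gold = f(k_gold) − (n + δ)·k_gold = 3.7736 − 0.123×15.0329 ≈ 1.9246

c_gold ≈ 1.92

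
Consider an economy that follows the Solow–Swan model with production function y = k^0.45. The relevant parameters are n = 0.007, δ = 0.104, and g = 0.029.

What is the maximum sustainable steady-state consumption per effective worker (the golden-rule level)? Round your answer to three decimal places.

At the golden rule, f'(k) = n + g + δ, so α·k^(α−1) = n + g + δ and k_gold = (α/(n + g + δ))^(1/(1−α)).
k_gold = (0.45/0.140)^(1/0.55) = 3.2143^1.8182 ≈ 8.3557
c_gold = f(k_gold) − (n + g + δ)·k_gold = 2.5995 − 0.140×8.3557 ≈ 1.4297

c_gold ≈ 1.430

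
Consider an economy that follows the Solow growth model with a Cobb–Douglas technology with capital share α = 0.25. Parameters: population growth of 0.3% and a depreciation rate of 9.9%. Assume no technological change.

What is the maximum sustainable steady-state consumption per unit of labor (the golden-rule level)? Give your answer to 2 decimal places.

At the golden rule, f'(k) = n + δ, so α·k^(α−1) = n + δ and k_gold = (α/(n + δ))^(1/(1−α)).
k_gold = (0.25/0.102)^(1/0.75) = 2.4510^1.3333 ≈ 3.3045
c_gold = f(k_gold) − (n + δ)·k_gold = 1.3483 − 0.102×3.3045 ≈ 1.0112

c_gold ≈ 1.01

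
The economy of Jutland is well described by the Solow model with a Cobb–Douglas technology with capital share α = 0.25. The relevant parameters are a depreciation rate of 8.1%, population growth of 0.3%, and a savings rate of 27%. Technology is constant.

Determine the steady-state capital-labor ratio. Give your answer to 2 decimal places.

k* = 4.74

At the steady state, Δk = 0, so s·k^α = (n + δ)·k.
Dividing both sides by k: k^(1−α) = s / (n + δ).
k^0.75 = 0.27 / (0.003 + 0.081) = 0.27 / 0.084 = 3.2143
k* = 3.2143^(1/0.75) ≈ 4.7437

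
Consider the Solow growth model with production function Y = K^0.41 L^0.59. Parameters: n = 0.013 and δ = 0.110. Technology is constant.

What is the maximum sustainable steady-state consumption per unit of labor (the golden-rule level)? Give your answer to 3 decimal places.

At the golden rule, f'(k) = n + δ, so α·k^(α−1) = n + δ and k_gold = (α/(n + δ))^(1/(1−α)).
k_gold = (0.41/0.123)^(1/0.59) = 3.3333^1.6949 ≈ 7.6952
c_gold = f(k_gold) − (n + δ)·k_gold = 2.3086 − 0.123×7.6952 ≈ 1.3621

c_gold ≈ 1.362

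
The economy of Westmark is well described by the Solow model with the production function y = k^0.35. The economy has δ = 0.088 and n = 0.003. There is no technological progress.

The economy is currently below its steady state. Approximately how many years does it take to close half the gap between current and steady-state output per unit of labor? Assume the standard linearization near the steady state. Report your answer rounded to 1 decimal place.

Near the steady state the convergence rate is λ = (1 − α)(n + δ).
λ = (1 − 0.35) × 0.091 = 0.65 × 0.091 = 0.05915
Half-life = ln 2 / λ = 0.6931 / 0.05915 ≈ 11.72 years

half-life ≈ 11.7 years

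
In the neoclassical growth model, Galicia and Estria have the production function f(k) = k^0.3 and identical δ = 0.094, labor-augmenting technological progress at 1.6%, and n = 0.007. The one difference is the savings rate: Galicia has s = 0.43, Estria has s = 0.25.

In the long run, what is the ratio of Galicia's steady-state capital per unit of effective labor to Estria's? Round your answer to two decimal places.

ratio ≈ 2.17

Steady-state k* = [s/(n + g + δ)]^(1/(1−α)), so the ratio is [ (s_G/(n + g + δ)_G) / (s_E/(n + g + δ)_E) ]^1.4286.
s_G/(n + g + δ)_G = 0.43/0.117 = 3.6752; s_E/(n + g + δ)_E = 0.25/0.117 = 2.1368.
Ratio = (3.6752/2.1368)^1.4286 = 1.7200^1.4286 ≈ 2.1701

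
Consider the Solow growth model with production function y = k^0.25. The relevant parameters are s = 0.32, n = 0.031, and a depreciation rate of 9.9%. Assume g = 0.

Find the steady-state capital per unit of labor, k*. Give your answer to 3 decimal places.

In steady state, investment equals break-even investment: s·k^α = (n + δ)·k.
Rearranging, k^(1−α) = s / (n + δ).
k^0.75 = 0.32 / (0.031 + 0.099) = 0.32 / 0.130 = 2.4615
k* = 2.4615^(1/0.75) ≈ 3.3235

k* = 3.324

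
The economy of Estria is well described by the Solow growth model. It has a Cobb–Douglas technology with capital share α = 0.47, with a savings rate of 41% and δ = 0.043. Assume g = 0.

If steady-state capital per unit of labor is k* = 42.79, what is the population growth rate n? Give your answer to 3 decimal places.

n ≈ 0.013

In steady state, investment equals break-even investment: s·k^α = (n + δ)·k.
So s / (n + δ) = (k*)^(1−α) = 42.79^0.53 = 7.3217.
Therefore n + δ = s / 7.3217 = 0.41 / 7.3217 = 0.0560, so n = 0.0560 − 0.043 = 0.0130.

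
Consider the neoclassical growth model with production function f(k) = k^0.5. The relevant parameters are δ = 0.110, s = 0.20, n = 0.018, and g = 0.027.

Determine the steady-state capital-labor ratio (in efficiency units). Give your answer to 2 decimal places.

At the steady state, Δk = 0, so s·k^α = (n + g + δ)·k.
Rearranging, k^(1−α) = s / (n + g + δ).
k^0.5 = 0.20 / (0.018 + 0.027 + 0.110) = 0.20 / 0.155 = 1.2903
k* = 1.2903^(1/0.5) ≈ 1.6649

k* = 1.66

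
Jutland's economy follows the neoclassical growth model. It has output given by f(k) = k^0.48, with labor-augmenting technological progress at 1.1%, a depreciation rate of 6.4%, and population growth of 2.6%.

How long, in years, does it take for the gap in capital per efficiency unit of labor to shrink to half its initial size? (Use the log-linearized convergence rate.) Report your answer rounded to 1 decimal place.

Near the steady state the convergence rate is λ = (1 − α)(n + g + δ).
λ = (1 − 0.48) × 0.101 = 0.52 × 0.101 = 0.05252
Half-life = ln 2 / λ = 0.6931 / 0.05252 ≈ 13.20 years

half-life ≈ 13.2 years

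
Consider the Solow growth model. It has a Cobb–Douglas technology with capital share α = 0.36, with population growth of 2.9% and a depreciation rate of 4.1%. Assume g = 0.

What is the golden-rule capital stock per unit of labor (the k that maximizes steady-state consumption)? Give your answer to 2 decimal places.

k_gold ≈ 12.92

The golden rule sets f'(k) = n + δ, i.e. α·k^(α−1) = n + δ.
So k^(1−α) = α / (n + δ) = 0.36 / 0.070 = 5.1429.
k_gold = 5.1429^(1/0.64) ≈ 12.9200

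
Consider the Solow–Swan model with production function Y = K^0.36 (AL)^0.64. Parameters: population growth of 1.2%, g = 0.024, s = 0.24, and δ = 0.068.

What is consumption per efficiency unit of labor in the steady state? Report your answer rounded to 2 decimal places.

c* = 1.22

In steady state, investment equals break-even investment: s·k^α = (n + g + δ)·k.
Dividing both sides by k: k^(1−α) = s / (n + g + δ).
k^0.64 = 0.24 / (0.012 + 0.024 + 0.068) = 0.24 / 0.104 = 2.3077
k* = 2.3077^(1/0.64) ≈ 3.6938
y* = (k*)^α = 3.6938^0.36 ≈ 1.6006
c* = (1 − s)·y* = (1 − 0.24) × 1.6006 ≈ 1.2165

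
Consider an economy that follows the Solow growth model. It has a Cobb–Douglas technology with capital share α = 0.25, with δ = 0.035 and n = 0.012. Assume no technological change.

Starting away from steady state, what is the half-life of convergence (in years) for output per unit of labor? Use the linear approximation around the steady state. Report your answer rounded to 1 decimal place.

Near the steady state the convergence rate is λ = (1 − α)(n + δ).
λ = (1 − 0.25) × 0.047 = 0.75 × 0.047 = 0.03525
Half-life = ln 2 / λ = 0.6931 / 0.03525 ≈ 19.66 years

t_½ ≈ 19.7 years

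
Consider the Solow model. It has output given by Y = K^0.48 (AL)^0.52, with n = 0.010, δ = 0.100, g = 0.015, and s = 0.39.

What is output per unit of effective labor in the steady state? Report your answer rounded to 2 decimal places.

Steady state requires s·f(k) = (n + g + δ)·k, i.e. s·k^α = (n + g + δ)·k.
Dividing both sides by k: k^(1−α) = s / (n + g + δ).
k^0.52 = 0.39 / (0.010 + 0.015 + 0.100) = 0.39 / 0.125 = 3.1200
k* = 3.1200^(1/0.52) ≈ 8.9186
y* = (k*)^α = 8.9186^0.48 ≈ 2.8585

y* = 2.86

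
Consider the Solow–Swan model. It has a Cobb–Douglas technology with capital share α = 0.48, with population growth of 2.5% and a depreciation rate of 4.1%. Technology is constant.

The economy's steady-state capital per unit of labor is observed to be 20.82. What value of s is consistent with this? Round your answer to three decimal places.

s ≈ 0.320

At the steady state, Δk = 0, so s·k^α = (n + δ)·k.
So s / (n + δ) = (k*)^(1−α) = 20.82^0.52 = 4.8485.
Therefore s = 4.8485 × (n + δ) = 4.8485 × 0.066 = 0.3200.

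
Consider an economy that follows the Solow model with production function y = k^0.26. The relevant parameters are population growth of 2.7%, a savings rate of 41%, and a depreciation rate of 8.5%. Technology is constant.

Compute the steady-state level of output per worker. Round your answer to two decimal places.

y* = 1.58

In steady state, investment equals break-even investment: s·k^α = (n + δ)·k.
Dividing both sides by k: k^(1−α) = s / (n + δ).
k^0.74 = 0.41 / (0.027 + 0.085) = 0.41 / 0.112 = 3.6607
k* = 3.6607^(1/0.74) ≈ 5.7753
y* = (k*)^α = 5.7753^0.26 ≈ 1.5776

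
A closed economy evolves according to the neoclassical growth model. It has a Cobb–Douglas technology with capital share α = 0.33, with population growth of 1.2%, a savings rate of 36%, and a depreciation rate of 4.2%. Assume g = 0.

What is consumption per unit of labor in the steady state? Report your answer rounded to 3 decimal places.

In steady state, investment equals break-even investment: s·k^α = (n + δ)·k.
Dividing both sides by k: k^(1−α) = s / (n + δ).
k^0.67 = 0.36 / (0.012 + 0.042) = 0.36 / 0.054 = 6.6667
k* = 6.6667^(1/0.67) ≈ 16.9714
y* = (k*)^α = 16.9714^0.33 ≈ 2.5457
c* = (1 − s)·y* = (1 − 0.36) × 2.5457 ≈ 1.6292

c* = 1.629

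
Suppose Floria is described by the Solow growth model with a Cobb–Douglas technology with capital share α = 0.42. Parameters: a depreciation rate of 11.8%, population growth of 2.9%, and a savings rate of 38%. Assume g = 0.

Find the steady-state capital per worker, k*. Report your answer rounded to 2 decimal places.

At the steady state, Δk = 0, so s·k^α = (n + δ)·k.
Rearranging, k^(1−α) = s / (n + δ).
k^0.58 = 0.38 / (0.029 + 0.118) = 0.38 / 0.147 = 2.5850
k* = 2.5850^(1/0.58) ≈ 5.1421

k* ≈ 5.14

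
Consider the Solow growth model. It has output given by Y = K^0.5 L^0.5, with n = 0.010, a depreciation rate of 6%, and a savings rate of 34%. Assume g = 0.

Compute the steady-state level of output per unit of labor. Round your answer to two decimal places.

y* = 4.86

Steady state requires s·f(k) = (n + δ)·k, i.e. s·k^α = (n + δ)·k.
Rearranging, k^(1−α) = s / (n + δ).
k^0.5 = 0.34 / (0.010 + 0.060) = 0.34 / 0.070 = 4.8571
k* = 4.8571^(1/0.5) ≈ 23.5914
y* = (k*)^α = 23.5914^0.5 ≈ 4.8571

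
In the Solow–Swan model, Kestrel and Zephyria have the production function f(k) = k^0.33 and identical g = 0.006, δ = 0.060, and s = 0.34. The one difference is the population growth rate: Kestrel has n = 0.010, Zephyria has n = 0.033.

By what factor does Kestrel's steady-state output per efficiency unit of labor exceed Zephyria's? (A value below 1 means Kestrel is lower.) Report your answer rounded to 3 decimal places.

ratio ≈ 1.139

Steady-state y* = [s/(n + g + δ)]^(α/(1−α)), so the ratio is [ (s_K/(n + g + δ)_K) / (s_Z/(n + g + δ)_Z) ]^0.4925.
s_K/(n + g + δ)_K = 0.34/0.076 = 4.4737; s_Z/(n + g + δ)_Z = 0.34/0.099 = 3.4343.
Ratio = (4.4737/3.4343)^0.4925 = 1.3027^0.4925 ≈ 1.1391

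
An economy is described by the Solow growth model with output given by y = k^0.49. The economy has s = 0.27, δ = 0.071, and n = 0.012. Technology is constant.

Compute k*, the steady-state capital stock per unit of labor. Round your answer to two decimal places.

k* = 10.10

Steady state requires s·f(k) = (n + δ)·k, i.e. s·k^α = (n + δ)·k.
Dividing both sides by k: k^(1−α) = s / (n + δ).
k^0.51 = 0.27 / (0.012 + 0.071) = 0.27 / 0.083 = 3.2530
k* = 3.2530^(1/0.51) ≈ 10.1037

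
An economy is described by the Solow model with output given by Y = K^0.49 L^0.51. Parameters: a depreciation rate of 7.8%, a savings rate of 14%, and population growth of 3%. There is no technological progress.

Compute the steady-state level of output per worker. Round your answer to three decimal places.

y* ≈ 1.283

At the steady state, Δk = 0, so s·k^α = (n + δ)·k.
Rearranging, k^(1−α) = s / (n + δ).
k^0.51 = 0.14 / (0.030 + 0.078) = 0.14 / 0.108 = 1.2963
k* = 1.2963^(1/0.51) ≈ 1.6634
y* = (k*)^α = 1.6634^0.49 ≈ 1.2832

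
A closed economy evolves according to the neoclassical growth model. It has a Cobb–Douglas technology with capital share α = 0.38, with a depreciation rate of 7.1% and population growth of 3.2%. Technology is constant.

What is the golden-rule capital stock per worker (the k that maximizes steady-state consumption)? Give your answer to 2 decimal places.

k_gold ≈ 8.21

The golden rule sets f'(k) = n + δ, i.e. α·k^(α−1) = n + δ.
So k^(1−α) = α / (n + δ) = 0.38 / 0.103 = 3.6893.
k_gold = 3.6893^(1/0.62) ≈ 8.2116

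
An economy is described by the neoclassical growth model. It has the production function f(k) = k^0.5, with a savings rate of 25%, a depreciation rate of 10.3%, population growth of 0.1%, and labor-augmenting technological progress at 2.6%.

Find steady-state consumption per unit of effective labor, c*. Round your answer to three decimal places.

c* = 1.442

At the steady state, Δk = 0, so s·k^α = (n + g + δ)·k.
Dividing both sides by k: k^(1−α) = s / (n + g + δ).
k^0.5 = 0.25 / (0.001 + 0.026 + 0.103) = 0.25 / 0.130 = 1.9231
k* = 1.9231^(1/0.5) ≈ 3.6983
y* = (k*)^α = 3.6983^0.5 ≈ 1.9231
c* = (1 − s)·y* = (1 − 0.25) × 1.9231 ≈ 1.4423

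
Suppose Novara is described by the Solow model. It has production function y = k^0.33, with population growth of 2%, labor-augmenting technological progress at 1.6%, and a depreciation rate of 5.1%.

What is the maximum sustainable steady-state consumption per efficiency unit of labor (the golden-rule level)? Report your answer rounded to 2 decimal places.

At the golden rule, f'(k) = n + g + δ, so α·k^(α−1) = n + g + δ and k_gold = (α/(n + g + δ))^(1/(1−α)).
k_gold = (0.33/0.087)^(1/0.67) = 3.7931^1.4925 ≈ 7.3139
c_gold = f(k_gold) − (n + g + δ)·k_gold = 1.9283 − 0.087×7.3139 ≈ 1.2920

c_gold ≈ 1.29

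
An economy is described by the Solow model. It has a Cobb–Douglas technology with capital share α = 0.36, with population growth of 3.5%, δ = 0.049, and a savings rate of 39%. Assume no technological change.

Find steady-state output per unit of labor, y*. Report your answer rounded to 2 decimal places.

Steady state requires s·f(k) = (n + δ)·k, i.e. s·k^α = (n + δ)·k.
Dividing both sides by k: k^(1−α) = s / (n + δ).
k^0.64 = 0.39 / (0.035 + 0.049) = 0.39 / 0.084 = 4.6429
k* = 4.6429^(1/0.64) ≈ 11.0118
y* = (k*)^α = 11.0118^0.36 ≈ 2.3718

y* = 2.37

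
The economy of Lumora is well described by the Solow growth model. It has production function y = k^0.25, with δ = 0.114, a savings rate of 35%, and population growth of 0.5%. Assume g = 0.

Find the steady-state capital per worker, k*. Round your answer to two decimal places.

k* = 4.21

At the steady state, Δk = 0, so s·k^α = (n + δ)·k.
Dividing both sides by k: k^(1−α) = s / (n + δ).
k^0.75 = 0.35 / (0.005 + 0.114) = 0.35 / 0.119 = 2.9412
k* = 2.9412^(1/0.75) ≈ 4.2140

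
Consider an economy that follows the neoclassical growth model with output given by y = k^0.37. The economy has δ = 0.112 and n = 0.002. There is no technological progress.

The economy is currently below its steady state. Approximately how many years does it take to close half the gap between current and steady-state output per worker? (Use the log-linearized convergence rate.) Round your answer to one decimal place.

t_½ ≈ 9.7 years

Near the steady state the convergence rate is λ = (1 − α)(n + δ).
λ = (1 − 0.37) × 0.114 = 0.63 × 0.114 = 0.07182
Half-life = ln 2 / λ = 0.6931 / 0.07182 ≈ 9.65 years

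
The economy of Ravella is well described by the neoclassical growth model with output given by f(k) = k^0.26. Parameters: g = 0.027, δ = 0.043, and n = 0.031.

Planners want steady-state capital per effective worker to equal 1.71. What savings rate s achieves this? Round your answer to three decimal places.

In steady state, investment equals break-even investment: s·k^α = (n + g + δ)·k.
So s / (n + g + δ) = (k*)^(1−α) = 1.71^0.74 = 1.4874.
Therefore s = 1.4874 × (n + g + δ) = 1.4874 × 0.101 = 0.1502.

s ≈ 0.150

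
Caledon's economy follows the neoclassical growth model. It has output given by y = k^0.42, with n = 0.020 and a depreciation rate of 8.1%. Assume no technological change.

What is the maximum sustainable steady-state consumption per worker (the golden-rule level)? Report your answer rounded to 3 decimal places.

c_gold ≈ 1.628

At the golden rule, f'(k) = n + δ, so α·k^(α−1) = n + δ and k_gold = (α/(n + δ))^(1/(1−α)).
k_gold = (0.42/0.101)^(1/0.58) = 4.1584^1.7241 ≈ 11.6705
c_gold = f(k_gold) − (n + δ)·k_gold = 2.8066 − 0.101×11.6705 ≈ 1.6279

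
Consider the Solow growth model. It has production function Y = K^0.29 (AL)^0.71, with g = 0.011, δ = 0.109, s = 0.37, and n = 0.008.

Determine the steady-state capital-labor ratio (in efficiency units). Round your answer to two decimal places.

In steady state, investment equals break-even investment: s·k^α = (n + g + δ)·k.
Rearranging, k^(1−α) = s / (n + g + δ).
k^0.71 = 0.37 / (0.008 + 0.011 + 0.109) = 0.37 / 0.128 = 2.8906
k* = 2.8906^(1/0.71) ≈ 4.4594

k* = 4.46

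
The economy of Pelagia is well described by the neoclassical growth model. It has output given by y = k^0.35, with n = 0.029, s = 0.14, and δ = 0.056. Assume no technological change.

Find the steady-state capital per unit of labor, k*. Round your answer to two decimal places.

k* ≈ 2.15

In steady state, investment equals break-even investment: s·k^α = (n + δ)·k.
Dividing both sides by k: k^(1−α) = s / (n + δ).
k^0.65 = 0.14 / (0.029 + 0.056) = 0.14 / 0.085 = 1.6471
k* = 1.6471^(1/0.65) ≈ 2.1548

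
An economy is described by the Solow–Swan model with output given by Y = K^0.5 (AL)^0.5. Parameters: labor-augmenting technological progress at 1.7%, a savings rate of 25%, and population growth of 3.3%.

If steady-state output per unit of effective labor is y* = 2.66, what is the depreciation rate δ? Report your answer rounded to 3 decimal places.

Steady state requires s·f(k) = (n + g + δ)·k, i.e. s·k^α = (n + g + δ)·k.
Since y* = [s/(n + g + δ)]^(α/(1−α)), we have s/(n + g + δ) = (y*)^((1−α)/α) = 2.66^1 = 2.6600.
Therefore n + g + δ = s / 2.6600 = 0.25 / 2.6600 = 0.0940, so δ = 0.0940 − 0.050 = 0.0440.

δ ≈ 0.044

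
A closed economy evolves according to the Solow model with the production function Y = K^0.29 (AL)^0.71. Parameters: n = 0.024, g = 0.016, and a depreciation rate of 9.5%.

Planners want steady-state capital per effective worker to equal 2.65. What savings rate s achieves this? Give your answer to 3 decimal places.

s ≈ 0.270

In steady state, investment equals break-even investment: s·k^α = (n + g + δ)·k.
So s / (n + g + δ) = (k*)^(1−α) = 2.65^0.71 = 1.9976.
Therefore s = 1.9976 × (n + g + δ) = 1.9976 × 0.135 = 0.2697.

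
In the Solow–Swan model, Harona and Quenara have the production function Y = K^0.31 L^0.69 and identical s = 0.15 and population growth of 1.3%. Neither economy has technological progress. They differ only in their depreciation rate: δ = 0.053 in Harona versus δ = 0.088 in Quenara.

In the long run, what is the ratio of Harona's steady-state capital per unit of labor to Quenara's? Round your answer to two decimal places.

Steady-state k* = [s/(n + δ)]^(1/(1−α)), so the ratio is [ (s_H/(n + δ)_H) / (s_Q/(n + δ)_Q) ]^1.4493.
s_H/(n + δ)_H = 0.15/0.066 = 2.2727; s_Q/(n + δ)_Q = 0.15/0.101 = 1.4851.
Ratio = (2.2727/1.4851)^1.4493 = 1.5303^1.4493 ≈ 1.8527

k*_H / k*_Q ≈ 1.85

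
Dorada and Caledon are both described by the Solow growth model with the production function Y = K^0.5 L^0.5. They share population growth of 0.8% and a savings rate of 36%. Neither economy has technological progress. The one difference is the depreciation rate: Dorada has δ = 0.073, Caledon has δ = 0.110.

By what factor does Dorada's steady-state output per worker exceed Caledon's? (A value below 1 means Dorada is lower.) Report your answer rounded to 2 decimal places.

ratio ≈ 1.46

Steady-state y* = [s/(n + δ)]^(α/(1−α)), so the ratio is [ (s_D/(n + δ)_D) / (s_C/(n + δ)_C) ]^1.
s_D/(n + δ)_D = 0.36/0.081 = 4.4444; s_C/(n + δ)_C = 0.36/0.118 = 3.0508.
Ratio = (4.4444/3.0508)^1 = 1.4568^1 ≈ 1.4568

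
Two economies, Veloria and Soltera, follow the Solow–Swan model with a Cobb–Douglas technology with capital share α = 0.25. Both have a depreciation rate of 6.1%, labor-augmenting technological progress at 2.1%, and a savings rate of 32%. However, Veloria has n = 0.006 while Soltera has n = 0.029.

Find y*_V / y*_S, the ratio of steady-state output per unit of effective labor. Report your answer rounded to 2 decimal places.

ratio ≈ 1.08

Steady-state y* = [s/(n + g + δ)]^(α/(1−α)), so the ratio is [ (s_V/(n + g + δ)_V) / (s_S/(n + g + δ)_S) ]^0.3333.
s_V/(n + g + δ)_V = 0.32/0.088 = 3.6364; s_S/(n + g + δ)_S = 0.32/0.111 = 2.8829.
Ratio = (3.6364/2.8829)^0.3333 = 1.2614^0.3333 ≈ 1.0805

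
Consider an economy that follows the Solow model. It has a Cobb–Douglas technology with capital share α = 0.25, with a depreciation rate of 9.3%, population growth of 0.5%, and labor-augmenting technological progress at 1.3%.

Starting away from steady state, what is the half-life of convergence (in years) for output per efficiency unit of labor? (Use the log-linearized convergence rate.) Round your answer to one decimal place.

about 8.3 years

Near the steady state the convergence rate is λ = (1 − α)(n + g + δ).
λ = (1 − 0.25) × 0.111 = 0.75 × 0.111 = 0.08325
Half-life = ln 2 / λ = 0.6931 / 0.08325 ≈ 8.33 years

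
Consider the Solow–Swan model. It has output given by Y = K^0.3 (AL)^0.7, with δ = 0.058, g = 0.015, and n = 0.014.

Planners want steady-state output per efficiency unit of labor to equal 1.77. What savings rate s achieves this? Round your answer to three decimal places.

In steady state, investment equals break-even investment: s·k^α = (n + g + δ)·k.
Since y* = [s/(n + g + δ)]^(α/(1−α)), we have s/(n + g + δ) = (y*)^((1−α)/α) = 1.77^2.3333 = 3.7896.
Therefore s = 3.7896 × (n + g + δ) = 3.7896 × 0.087 = 0.3297.

s ≈ 0.330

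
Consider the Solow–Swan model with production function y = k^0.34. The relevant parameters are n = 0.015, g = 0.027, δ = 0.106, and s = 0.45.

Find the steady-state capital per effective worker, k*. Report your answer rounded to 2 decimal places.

k* = 5.39

In steady state, investment equals break-even investment: s·k^α = (n + g + δ)·k.
Rearranging, k^(1−α) = s / (n + g + δ).
k^0.66 = 0.45 / (0.015 + 0.027 + 0.106) = 0.45 / 0.148 = 3.0405
k* = 3.0405^(1/0.66) ≈ 5.3918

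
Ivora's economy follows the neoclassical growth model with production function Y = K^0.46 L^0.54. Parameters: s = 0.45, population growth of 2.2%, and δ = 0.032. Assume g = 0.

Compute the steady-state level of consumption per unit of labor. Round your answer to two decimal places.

Steady state requires s·f(k) = (n + δ)·k, i.e. s·k^α = (n + δ)·k.
Rearranging, k^(1−α) = s / (n + δ).
k^0.54 = 0.45 / (0.022 + 0.032) = 0.45 / 0.054 = 8.3333
k* = 8.3333^(1/0.54) ≈ 50.7244
y* = (k*)^α = 50.7244^0.46 ≈ 6.0870
c* = (1 − s)·y* = (1 − 0.45) × 6.0870 ≈ 3.3479

c* ≈ 3.35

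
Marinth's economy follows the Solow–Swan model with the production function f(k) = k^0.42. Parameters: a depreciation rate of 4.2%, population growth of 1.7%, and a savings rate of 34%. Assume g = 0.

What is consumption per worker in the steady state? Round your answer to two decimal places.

Steady state requires s·f(k) = (n + δ)·k, i.e. s·k^α = (n + δ)·k.
Dividing both sides by k: k^(1−α) = s / (n + δ).
k^0.58 = 0.34 / (0.017 + 0.042) = 0.34 / 0.059 = 5.7627
k* = 5.7627^(1/0.58) ≈ 20.4844
y* = (k*)^α = 20.4844^0.42 ≈ 3.5547
c* = (1 − s)·y* = (1 − 0.34) × 3.5547 ≈ 2.3461

c* ≈ 2.35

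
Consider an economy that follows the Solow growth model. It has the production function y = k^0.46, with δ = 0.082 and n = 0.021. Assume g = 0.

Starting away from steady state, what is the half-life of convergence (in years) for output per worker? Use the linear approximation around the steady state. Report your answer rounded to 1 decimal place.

about 12.5 years

Near the steady state the convergence rate is λ = (1 − α)(n + δ).
λ = (1 − 0.46) × 0.103 = 0.54 × 0.103 = 0.05562
Half-life = ln 2 / λ = 0.6931 / 0.05562 ≈ 12.46 years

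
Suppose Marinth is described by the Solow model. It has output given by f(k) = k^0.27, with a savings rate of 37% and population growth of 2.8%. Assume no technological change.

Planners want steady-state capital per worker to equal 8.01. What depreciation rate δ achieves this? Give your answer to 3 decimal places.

In steady state, investment equals break-even investment: s·k^α = (n + δ)·k.
So s / (n + δ) = (k*)^(1−α) = 8.01^0.73 = 4.5672.
Therefore n + δ = s / 4.5672 = 0.37 / 4.5672 = 0.0810, so δ = 0.0810 − 0.028 = 0.0530.

δ ≈ 0.053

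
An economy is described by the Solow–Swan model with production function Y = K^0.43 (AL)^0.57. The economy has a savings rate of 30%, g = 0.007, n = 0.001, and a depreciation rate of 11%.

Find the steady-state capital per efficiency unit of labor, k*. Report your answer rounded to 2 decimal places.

At the steady state, Δk = 0, so s·k^α = (n + g + δ)·k.
Dividing both sides by k: k^(1−α) = s / (n + g + δ).
k^0.57 = 0.30 / (0.001 + 0.007 + 0.110) = 0.30 / 0.118 = 2.5424
k* = 2.5424^(1/0.57) ≈ 5.1399

k* ≈ 5.14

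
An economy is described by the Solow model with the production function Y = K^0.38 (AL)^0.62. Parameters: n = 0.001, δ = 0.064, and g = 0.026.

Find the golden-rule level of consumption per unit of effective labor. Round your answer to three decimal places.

c_gold ≈ 1.489

At the golden rule, f'(k) = n + g + δ, so α·k^(α−1) = n + g + δ and k_gold = (α/(n + g + δ))^(1/(1−α)).
k_gold = (0.38/0.091)^(1/0.62) = 4.1758^1.6129 ≈ 10.0275
c_gold = f(k_gold) − (n + g + δ)·k_gold = 2.4013 − 0.091×10.0275 ≈ 1.4888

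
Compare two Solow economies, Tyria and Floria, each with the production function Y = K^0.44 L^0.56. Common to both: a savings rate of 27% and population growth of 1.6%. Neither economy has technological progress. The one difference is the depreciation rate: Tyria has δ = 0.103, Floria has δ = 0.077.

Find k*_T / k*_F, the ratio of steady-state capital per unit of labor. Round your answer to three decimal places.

Steady-state k* = [s/(n + δ)]^(1/(1−α)), so the ratio is [ (s_T/(n + δ)_T) / (s_F/(n + δ)_F) ]^1.7857.
s_T/(n + δ)_T = 0.27/0.119 = 2.2689; s_F/(n + δ)_F = 0.27/0.093 = 2.9032.
Ratio = (2.2689/2.9032)^1.7857 = 0.7815^1.7857 ≈ 0.6439

k*_T / k*_F ≈ 0.644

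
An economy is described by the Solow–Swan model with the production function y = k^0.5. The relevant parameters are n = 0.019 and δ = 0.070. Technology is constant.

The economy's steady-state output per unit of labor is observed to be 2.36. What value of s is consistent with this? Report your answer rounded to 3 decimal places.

s ≈ 0.210

At the steady state, Δk = 0, so s·k^α = (n + δ)·k.
Since y* = [s/(n + δ)]^(α/(1−α)), we have s/(n + δ) = (y*)^((1−α)/α) = 2.36^1 = 2.3600.
Therefore s = 2.3600 × (n + δ) = 2.3600 × 0.089 = 0.2100.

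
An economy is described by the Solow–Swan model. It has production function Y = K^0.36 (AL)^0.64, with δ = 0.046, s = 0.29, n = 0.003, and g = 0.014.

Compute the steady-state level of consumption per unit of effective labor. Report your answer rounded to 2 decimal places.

In steady state, investment equals break-even investment: s·k^α = (n + g + δ)·k.
Dividing both sides by k: k^(1−α) = s / (n + g + δ).
k^0.64 = 0.29 / (0.003 + 0.014 + 0.046) = 0.29 / 0.063 = 4.6032
k* = 4.6032^(1/0.64) ≈ 10.8650
y* = (k*)^α = 10.8650^0.36 ≈ 2.3603
c* = (1 − s)·y* = (1 − 0.29) × 2.3603 ≈ 1.6758

c* = 1.68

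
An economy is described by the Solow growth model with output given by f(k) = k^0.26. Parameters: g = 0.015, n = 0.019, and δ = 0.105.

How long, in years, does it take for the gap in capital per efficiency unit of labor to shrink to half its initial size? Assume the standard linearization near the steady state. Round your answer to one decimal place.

t_½ ≈ 6.7 years

Near the steady state the convergence rate is λ = (1 − α)(n + g + δ).
λ = (1 − 0.26) × 0.139 = 0.74 × 0.139 = 0.10286
Half-life = ln 2 / λ = 0.6931 / 0.10286 ≈ 6.74 years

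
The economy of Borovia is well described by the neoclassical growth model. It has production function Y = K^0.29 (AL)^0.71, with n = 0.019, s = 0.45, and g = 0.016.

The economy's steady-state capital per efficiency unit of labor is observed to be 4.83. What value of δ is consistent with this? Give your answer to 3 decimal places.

δ ≈ 0.112

Steady state requires s·f(k) = (n + g + δ)·k, i.e. s·k^α = (n + g + δ)·k.
So s / (n + g + δ) = (k*)^(1−α) = 4.83^0.71 = 3.0592.
Therefore n + g + δ = s / 3.0592 = 0.45 / 3.0592 = 0.1471, so δ = 0.1471 − 0.035 = 0.1121.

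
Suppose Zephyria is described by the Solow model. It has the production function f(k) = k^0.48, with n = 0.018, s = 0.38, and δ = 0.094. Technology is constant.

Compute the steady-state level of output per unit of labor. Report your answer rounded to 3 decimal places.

In steady state, investment equals break-even investment: s·k^α = (n + δ)·k.
Rearranging, k^(1−α) = s / (n + δ).
k^0.52 = 0.38 / (0.018 + 0.094) = 0.38 / 0.112 = 3.3929
k* = 3.3929^(1/0.52) ≈ 10.4792
y* = (k*)^α = 10.4792^0.48 ≈ 3.0886

y* = 3.089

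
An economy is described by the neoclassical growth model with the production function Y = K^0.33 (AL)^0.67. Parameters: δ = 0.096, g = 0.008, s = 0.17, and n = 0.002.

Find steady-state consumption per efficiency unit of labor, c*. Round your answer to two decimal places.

Steady state requires s·f(k) = (n + g + δ)·k, i.e. s·k^α = (n + g + δ)·k.
Rearranging, k^(1−α) = s / (n + g + δ).
k^0.67 = 0.17 / (0.002 + 0.008 + 0.096) = 0.17 / 0.106 = 1.6038
k* = 1.6038^(1/0.67) ≈ 2.0239
y* = (k*)^α = 2.0239^0.33 ≈ 1.2620
c* = (1 − s)·y* = (1 − 0.17) × 1.2620 ≈ 1.0475

c* = 1.05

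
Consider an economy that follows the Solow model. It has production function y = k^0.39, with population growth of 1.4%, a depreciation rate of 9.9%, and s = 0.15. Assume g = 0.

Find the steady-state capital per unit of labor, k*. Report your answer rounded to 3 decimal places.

At the steady state, Δk = 0, so s·k^α = (n + δ)·k.
Rearranging, k^(1−α) = s / (n + δ).
k^0.61 = 0.15 / (0.014 + 0.099) = 0.15 / 0.113 = 1.3274
k* = 1.3274^(1/0.61) ≈ 1.5909

k* = 1.591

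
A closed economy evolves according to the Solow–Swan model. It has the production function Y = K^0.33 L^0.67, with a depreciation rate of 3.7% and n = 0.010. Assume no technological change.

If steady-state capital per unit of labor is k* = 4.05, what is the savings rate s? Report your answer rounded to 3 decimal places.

s ≈ 0.120

Steady state requires s·f(k) = (n + δ)·k, i.e. s·k^α = (n + δ)·k.
So s / (n + δ) = (k*)^(1−α) = 4.05^0.67 = 2.5527.
Therefore s = 2.5527 × (n + δ) = 2.5527 × 0.047 = 0.1200.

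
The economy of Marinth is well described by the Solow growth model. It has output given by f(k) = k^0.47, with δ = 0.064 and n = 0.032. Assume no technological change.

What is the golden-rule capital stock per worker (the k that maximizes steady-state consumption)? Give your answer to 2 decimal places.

The golden rule sets f'(k) = n + δ, i.e. α·k^(α−1) = n + δ.
So k^(1−α) = α / (n + δ) = 0.47 / 0.096 = 4.8958.
k_gold = 4.8958^(1/0.53) ≈ 20.0242

k_gold ≈ 20.02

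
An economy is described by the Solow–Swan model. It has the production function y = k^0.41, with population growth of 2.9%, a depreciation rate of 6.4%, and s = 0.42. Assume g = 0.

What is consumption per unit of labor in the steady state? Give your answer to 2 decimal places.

In steady state, investment equals break-even investment: s·k^α = (n + δ)·k.
Dividing both sides by k: k^(1−α) = s / (n + δ).
k^0.59 = 0.42 / (0.029 + 0.064) = 0.42 / 0.093 = 4.5161
k* = 4.5161^(1/0.59) ≈ 12.8756
y* = (k*)^α = 12.8756^0.41 ≈ 2.8510
c* = (1 − s)·y* = (1 − 0.42) × 2.8510 ≈ 1.6536

c* ≈ 1.65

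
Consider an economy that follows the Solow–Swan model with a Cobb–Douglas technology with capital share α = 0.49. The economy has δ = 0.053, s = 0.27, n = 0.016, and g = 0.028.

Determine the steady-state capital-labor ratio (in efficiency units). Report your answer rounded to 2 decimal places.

k* ≈ 7.44

Steady state requires s·f(k) = (n + g + δ)·k, i.e. s·k^α = (n + g + δ)·k.
Dividing both sides by k: k^(1−α) = s / (n + g + δ).
k^0.51 = 0.27 / (0.016 + 0.028 + 0.053) = 0.27 / 0.097 = 2.7835
k* = 2.7835^(1/0.51) ≈ 7.4430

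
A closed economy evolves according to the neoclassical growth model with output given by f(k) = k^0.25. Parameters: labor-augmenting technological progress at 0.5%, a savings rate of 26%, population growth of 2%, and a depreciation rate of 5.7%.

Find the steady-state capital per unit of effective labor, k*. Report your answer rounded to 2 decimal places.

At the steady state, Δk = 0, so s·k^α = (n + g + δ)·k.
Rearranging, k^(1−α) = s / (n + g + δ).
k^0.75 = 0.26 / (0.020 + 0.005 + 0.057) = 0.26 / 0.082 = 3.1707
k* = 3.1707^(1/0.75) ≈ 4.6581

k* = 4.66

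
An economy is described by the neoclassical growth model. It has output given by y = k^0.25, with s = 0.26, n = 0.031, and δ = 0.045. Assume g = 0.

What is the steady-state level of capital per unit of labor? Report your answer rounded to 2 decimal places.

k* ≈ 5.15

At the steady state, Δk = 0, so s·k^α = (n + δ)·k.
Dividing both sides by k: k^(1−α) = s / (n + δ).
k^0.75 = 0.26 / (0.031 + 0.045) = 0.26 / 0.076 = 3.4211
k* = 3.4211^(1/0.75) ≈ 5.1549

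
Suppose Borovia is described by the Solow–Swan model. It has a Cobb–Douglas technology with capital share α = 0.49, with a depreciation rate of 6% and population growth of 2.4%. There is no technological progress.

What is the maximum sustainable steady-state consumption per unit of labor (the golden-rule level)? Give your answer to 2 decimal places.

At the golden rule, f'(k) = n + δ, so α·k^(α−1) = n + δ and k_gold = (α/(n + δ))^(1/(1−α)).
k_gold = (0.49/0.084)^(1/0.51) = 5.8333^1.9608 ≈ 31.7545
c_gold = f(k_gold) − (n + δ)·k_gold = 5.4436 − 0.084×31.7545 ≈ 2.7762

c_gold ≈ 2.78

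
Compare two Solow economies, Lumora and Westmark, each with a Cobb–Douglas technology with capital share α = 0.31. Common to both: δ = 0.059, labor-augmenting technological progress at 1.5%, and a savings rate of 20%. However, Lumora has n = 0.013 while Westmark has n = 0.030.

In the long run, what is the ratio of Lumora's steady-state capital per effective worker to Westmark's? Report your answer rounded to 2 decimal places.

Steady-state k* = [s/(n + g + δ)]^(1/(1−α)), so the ratio is [ (s_L/(n + g + δ)_L) / (s_W/(n + g + δ)_W) ]^1.4493.
s_L/(n + g + δ)_L = 0.20/0.087 = 2.2989; s_W/(n + g + δ)_W = 0.20/0.104 = 1.9231.
Ratio = (2.2989/1.9231)^1.4493 = 1.1954^1.4493 ≈ 1.2952

k*_L / k*_W ≈ 1.30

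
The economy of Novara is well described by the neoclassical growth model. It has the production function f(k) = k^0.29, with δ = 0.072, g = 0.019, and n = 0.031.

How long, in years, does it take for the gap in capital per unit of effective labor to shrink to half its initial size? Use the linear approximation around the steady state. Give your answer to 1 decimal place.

half-life ≈ 8.0 years

Near the steady state the convergence rate is λ = (1 − α)(n + g + δ).
λ = (1 − 0.29) × 0.122 = 0.71 × 0.122 = 0.08662
Half-life = ln 2 / λ = 0.6931 / 0.08662 ≈ 8.00 years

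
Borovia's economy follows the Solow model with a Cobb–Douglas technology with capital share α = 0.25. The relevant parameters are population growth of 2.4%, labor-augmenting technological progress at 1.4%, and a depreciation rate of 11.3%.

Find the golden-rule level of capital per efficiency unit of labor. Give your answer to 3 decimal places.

The golden rule sets f'(k) = n + g + δ, i.e. α·k^(α−1) = n + g + δ.
So k^(1−α) = α / (n + g + δ) = 0.25 / 0.151 = 1.6556.
k_gold = 1.6556^(1/0.75) ≈ 1.9586

k_gold ≈ 1.959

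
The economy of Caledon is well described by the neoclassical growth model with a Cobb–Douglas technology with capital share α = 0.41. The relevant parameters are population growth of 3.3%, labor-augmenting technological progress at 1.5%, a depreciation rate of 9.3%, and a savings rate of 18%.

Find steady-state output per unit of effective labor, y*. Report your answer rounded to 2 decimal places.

y* = 1.18

At the steady state, Δk = 0, so s·k^α = (n + g + δ)·k.
Dividing both sides by k: k^(1−α) = s / (n + g + δ).
k^0.59 = 0.18 / (0.033 + 0.015 + 0.093) = 0.18 / 0.141 = 1.2766
k* = 1.2766^(1/0.59) ≈ 1.5127
y* = (k*)^α = 1.5127^0.41 ≈ 1.1849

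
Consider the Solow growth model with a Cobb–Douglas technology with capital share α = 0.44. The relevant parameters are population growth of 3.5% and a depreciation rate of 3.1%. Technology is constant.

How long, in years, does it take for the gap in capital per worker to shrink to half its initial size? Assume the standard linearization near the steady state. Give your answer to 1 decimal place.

Near the steady state the convergence rate is λ = (1 − α)(n + δ).
λ = (1 − 0.44) × 0.066 = 0.56 × 0.066 = 0.03696
Half-life = ln 2 / λ = 0.6931 / 0.03696 ≈ 18.75 years

about 18.8 years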